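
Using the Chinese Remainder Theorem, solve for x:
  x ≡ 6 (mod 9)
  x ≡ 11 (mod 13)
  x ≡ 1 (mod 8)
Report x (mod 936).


Moduli 9, 13, 8 are pairwise coprime; by CRT there is a unique solution modulo M = 9 · 13 · 8 = 936.
Solve pairwise, accumulating the modulus:
  Start with x ≡ 6 (mod 9).
  Combine with x ≡ 11 (mod 13): since gcd(9, 13) = 1, we get a unique residue mod 117.
    Write x = 6 + 9·t and substitute into x ≡ 11 (mod 13): 9·t ≡ 11 − 6 = 5 (mod 13).
    The inverse of 9 mod 13 is 3 (since 9·3 = 27 = 2·13 + 1), so t ≡ 3·5 = 15 ≡ 2 (mod 13).
    Then x = 6 + 9·2 = 24, valid modulo lcm(9, 13) = 117: x ≡ 24 (mod 117).
  Combine with x ≡ 1 (mod 8): since gcd(117, 8) = 1, we get a unique residue mod 936.
    Write x = 24 + 117·t and substitute into x ≡ 1 (mod 8): 117·t ≡ 1 − 24 = -23 (mod 8).
    Reduce coefficients mod 8: 5·t ≡ 1 (mod 8).
    The inverse of 5 mod 8 is 5 (since 5·5 = 25 = 3·8 + 1), so t ≡ 5·1 = 5 ≡ 5 (mod 8).
    Then x = 24 + 117·5 = 609, valid modulo lcm(117, 8) = 936: x ≡ 609 (mod 936).
Verify: 609 mod 9 = 6 ✓, 609 mod 13 = 11 ✓, 609 mod 8 = 1 ✓.

x ≡ 609 (mod 936).


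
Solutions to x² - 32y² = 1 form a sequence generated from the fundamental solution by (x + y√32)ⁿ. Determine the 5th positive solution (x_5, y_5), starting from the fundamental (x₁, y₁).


Step 1: Find the fundamental solution (x₁, y₁) of x² - 32y² = 1.
  Expand √32 as a continued fraction. a₀ = ⌊√32⌋ = 5; iterate m_{k+1} = d_k·a_k − m_k, d_{k+1} = (32 − m_{k+1}²)/d_k, a_{k+1} = ⌊(a₀ + m_{k+1})/d_{k+1}⌋ (starting m₀ = 0, d₀ = 1), with convergents p_k = a_k·p_{k-1} + p_{k-2}, q_k = a_k·q_{k-1} + q_{k-2} (p₋₁ = 1, q₋₁ = 0):
  k = 0: a₀ = 5; p₀/q₀ = 5/1; p₀² − 32·q₀² = 25 − 32 = -7.
  k = 1: m = 5, d = 7, a = ⌊(5 + 5)/7⌋ = 1; p/q = (1·5 + 1)/(1·1 + 0) = 6/1; p² − 32·q² = 36 − 32 = 4.
  k = 2: m = 2, d = 4, a = ⌊(5 + 2)/4⌋ = 1; p/q = (1·6 + 5)/(1·1 + 1) = 11/2; p² − 32·q² = 121 − 128 = -7.
  k = 3: m = 2, d = 7, a = ⌊(5 + 2)/7⌋ = 1; p/q = (1·11 + 6)/(1·2 + 1) = 17/3; p² − 32·q² = 289 − 288 = 1.
  The first convergent with p² − 32·q² = 1 gives the fundamental solution (x₁, y₁) = (17, 3).
Step 2: Apply the recurrence (x_{n+1}, y_{n+1}) = (x₁x_n + 32y₁y_n, x₁y_n + y₁x_n) repeatedly.
  From (x_1, y_1) = (17, 3): x_2 = 17·17 + 32·3·3 = 577; y_2 = 17·3 + 3·17 = 102.
  From (x_2, y_2) = (577, 102): x_3 = 17·577 + 32·3·102 = 19601; y_3 = 17·102 + 3·577 = 3465.
  From (x_3, y_3) = (19601, 3465): x_4 = 17·19601 + 32·3·3465 = 665857; y_4 = 17·3465 + 3·19601 = 117708.
  From (x_4, y_4) = (665857, 117708): x_5 = 17·665857 + 32·3·117708 = 22619537; y_5 = 17·117708 + 3·665857 = 3998607.
Step 3: Verify x_5² - 32·y_5² = 511643454094369 - 511643454094368 = 1 (should be 1). ✓

(x_1, y_1) = (17, 3); (x_5, y_5) = (22619537, 3998607).


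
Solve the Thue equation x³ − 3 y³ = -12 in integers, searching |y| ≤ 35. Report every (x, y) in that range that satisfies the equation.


The equation is x³ - 3y³ = -12. For fixed y, x³ = 3·y³ − 12, so a solution requires the RHS to be a perfect cube.
Strategy: iterate y from -35 to 35, compute RHS = 3·y³ − 12, and check whether it is a (positive or negative) perfect cube.
Check small values of y:
  y = 0: RHS = -12 is not a perfect cube.
  y = 1: RHS = -9 is not a perfect cube.
  y = -1: RHS = -15 is not a perfect cube.
  y = 2: RHS = 12 is not a perfect cube.
  y = -2: RHS = -36 is not a perfect cube.
  y = 3: RHS = 69 is not a perfect cube.
  y = -3: RHS = -93 is not a perfect cube.
Continuing the search up to |y| = 35 finds no solutions either.
No (x, y) in the scanned range satisfies the equation.

No integer solutions with |y| ≤ 35.


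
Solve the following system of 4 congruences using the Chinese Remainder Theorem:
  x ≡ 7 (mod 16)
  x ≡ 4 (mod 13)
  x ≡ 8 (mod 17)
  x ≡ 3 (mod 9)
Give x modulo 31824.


Product of moduli M = 16 · 13 · 17 · 9 = 31824.
Merge one congruence at a time:
  Start: x ≡ 7 (mod 16).
  Combine with x ≡ 4 (mod 13); new modulus lcm = 208.
    Write x = 7 + 16·t and substitute into x ≡ 4 (mod 13): 16·t ≡ 4 − 7 = -3 (mod 13).
    Reduce coefficients mod 13: 3·t ≡ 10 (mod 13).
    The inverse of 3 mod 13 is 9 (since 3·9 = 27 = 2·13 + 1), so t ≡ 9·10 = 90 ≡ 12 (mod 13).
    Then x = 7 + 16·12 = 199, valid modulo lcm(16, 13) = 208: x ≡ 199 (mod 208).
  Combine with x ≡ 8 (mod 17); new modulus lcm = 3536.
    Write x = 199 + 208·t and substitute into x ≡ 8 (mod 17): 208·t ≡ 8 − 199 = -191 (mod 17).
    Reduce coefficients mod 17: 4·t ≡ 13 (mod 17).
    The inverse of 4 mod 17 is 13 (since 4·13 = 52 = 3·17 + 1), so t ≡ 13·13 = 169 ≡ 16 (mod 17).
    Then x = 199 + 208·16 = 3527, valid modulo lcm(208, 17) = 3536: x ≡ 3527 (mod 3536).
  Combine with x ≡ 3 (mod 9); new modulus lcm = 31824.
    Write x = 3527 + 3536·t and substitute into x ≡ 3 (mod 9): 3536·t ≡ 3 − 3527 = -3524 (mod 9).
    Reduce coefficients mod 9: 8·t ≡ 4 (mod 9).
    The inverse of 8 mod 9 is 8 (since 8·8 = 64 = 7·9 + 1), so t ≡ 8·4 = 32 ≡ 5 (mod 9).
    Then x = 3527 + 3536·5 = 21207, valid modulo lcm(3536, 9) = 31824: x ≡ 21207 (mod 31824).
Verify against each original: 21207 mod 16 = 7, 21207 mod 13 = 4, 21207 mod 17 = 8, 21207 mod 9 = 3.

x ≡ 21207 (mod 31824).


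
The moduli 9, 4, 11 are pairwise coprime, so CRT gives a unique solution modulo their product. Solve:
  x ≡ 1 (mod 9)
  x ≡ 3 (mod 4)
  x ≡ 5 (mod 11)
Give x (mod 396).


Moduli 9, 4, 11 are pairwise coprime; by CRT there is a unique solution modulo M = 9 · 4 · 11 = 396.
Solve pairwise, accumulating the modulus:
  Start with x ≡ 1 (mod 9).
  Combine with x ≡ 3 (mod 4): since gcd(9, 4) = 1, we get a unique residue mod 36.
    Write x = 1 + 9·t and substitute into x ≡ 3 (mod 4): 9·t ≡ 3 − 1 = 2 (mod 4).
    Reduce coefficients mod 4: 1·t ≡ 2 (mod 4).
    So t ≡ 2 (mod 4).
    Then x = 1 + 9·2 = 19, valid modulo lcm(9, 4) = 36: x ≡ 19 (mod 36).
  Combine with x ≡ 5 (mod 11): since gcd(36, 11) = 1, we get a unique residue mod 396.
    Write x = 19 + 36·t and substitute into x ≡ 5 (mod 11): 36·t ≡ 5 − 19 = -14 (mod 11).
    Reduce coefficients mod 11: 3·t ≡ 8 (mod 11).
    The inverse of 3 mod 11 is 4 (since 3·4 = 12 = 1·11 + 1), so t ≡ 4·8 = 32 ≡ 10 (mod 11).
    Then x = 19 + 36·10 = 379, valid modulo lcm(36, 11) = 396: x ≡ 379 (mod 396).
Verify: 379 mod 9 = 1 ✓, 379 mod 4 = 3 ✓, 379 mod 11 = 5 ✓.

x ≡ 379 (mod 396).


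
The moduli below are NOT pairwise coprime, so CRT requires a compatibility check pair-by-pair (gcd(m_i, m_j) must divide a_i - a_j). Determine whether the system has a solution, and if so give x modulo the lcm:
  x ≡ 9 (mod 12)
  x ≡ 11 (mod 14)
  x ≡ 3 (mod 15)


Moduli 12, 14, 15 are not pairwise coprime, so CRT works modulo lcm(m_i) when all pairwise compatibility conditions hold.
Pairwise compatibility: gcd(m_i, m_j) must divide a_i - a_j for every pair.
Merge one congruence at a time:
  Start: x ≡ 9 (mod 12).
  Combine with x ≡ 11 (mod 14): gcd(12, 14) = 2; 11 - 9 = 2, which IS divisible by 2, so compatible.
    Write x = 9 + 12·t and substitute into x ≡ 11 (mod 14): 12·t ≡ 11 − 9 = 2 (mod 14).
    Divide the congruence (and modulus) by g = 2: 6·t ≡ 1 (mod 7).
    The inverse of 6 mod 7 is 6 (since 6·6 = 36 = 5·7 + 1), so t ≡ 6·1 = 6 ≡ 6 (mod 7).
    Then x = 9 + 12·6 = 81, valid modulo lcm(12, 14) = 84: x ≡ 81 (mod 84).
  Combine with x ≡ 3 (mod 15): gcd(84, 15) = 3; 3 - 81 = -78, which IS divisible by 3, so compatible.
    Write x = 81 + 84·t and substitute into x ≡ 3 (mod 15): 84·t ≡ 3 − 81 = -78 (mod 15).
    Divide the congruence (and modulus) by g = 3: 28·t ≡ -26 (mod 5).
    Reduce coefficients mod 5: 3·t ≡ 4 (mod 5).
    The inverse of 3 mod 5 is 2 (since 3·2 = 6 = 1·5 + 1), so t ≡ 2·4 = 8 ≡ 3 (mod 5).
    Then x = 81 + 84·3 = 333, valid modulo lcm(84, 15) = 420: x ≡ 333 (mod 420).
Verify: 333 mod 12 = 9, 333 mod 14 = 11, 333 mod 15 = 3.

x ≡ 333 (mod 420).


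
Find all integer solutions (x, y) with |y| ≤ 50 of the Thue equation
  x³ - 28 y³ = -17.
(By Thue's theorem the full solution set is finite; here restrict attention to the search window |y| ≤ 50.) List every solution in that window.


The equation is x³ - 28y³ = -17. For fixed y, x³ = 28·y³ − 17, so a solution requires the RHS to be a perfect cube.
Strategy: iterate y from -50 to 50, compute RHS = 28·y³ − 17, and check whether it is a (positive or negative) perfect cube.
Check small values of y:
  y = 0: RHS = -17 is not a perfect cube.
  y = 1: RHS = 11 is not a perfect cube.
  y = -1: RHS = -45 is not a perfect cube.
  y = 2: RHS = 207 is not a perfect cube.
  y = -2: RHS = -241 is not a perfect cube.
  y = 3: RHS = 739 is not a perfect cube.
  y = -3: RHS = -773 is not a perfect cube.
Continuing the search up to |y| = 50 finds no solutions either.
No (x, y) in the scanned range satisfies the equation.

No integer solutions with |y| ≤ 50.


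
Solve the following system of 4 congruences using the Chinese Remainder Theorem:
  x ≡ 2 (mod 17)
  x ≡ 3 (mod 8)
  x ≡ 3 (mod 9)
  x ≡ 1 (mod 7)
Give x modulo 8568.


Product of moduli M = 17 · 8 · 9 · 7 = 8568.
Merge one congruence at a time:
  Start: x ≡ 2 (mod 17).
  Combine with x ≡ 3 (mod 8); new modulus lcm = 136.
    Write x = 2 + 17·t and substitute into x ≡ 3 (mod 8): 17·t ≡ 3 − 2 = 1 (mod 8).
    Reduce coefficients mod 8: 1·t ≡ 1 (mod 8).
    So t ≡ 1 (mod 8).
    Then x = 2 + 17·1 = 19, valid modulo lcm(17, 8) = 136: x ≡ 19 (mod 136).
  Combine with x ≡ 3 (mod 9); new modulus lcm = 1224.
    Write x = 19 + 136·t and substitute into x ≡ 3 (mod 9): 136·t ≡ 3 − 19 = -16 (mod 9).
    Reduce coefficients mod 9: 1·t ≡ 2 (mod 9).
    So t ≡ 2 (mod 9).
    Then x = 19 + 136·2 = 291, valid modulo lcm(136, 9) = 1224: x ≡ 291 (mod 1224).
  Combine with x ≡ 1 (mod 7); new modulus lcm = 8568.
    Write x = 291 + 1224·t and substitute into x ≡ 1 (mod 7): 1224·t ≡ 1 − 291 = -290 (mod 7).
    Reduce coefficients mod 7: 6·t ≡ 4 (mod 7).
    The inverse of 6 mod 7 is 6 (since 6·6 = 36 = 5·7 + 1), so t ≡ 6·4 = 24 ≡ 3 (mod 7).
    Then x = 291 + 1224·3 = 3963, valid modulo lcm(1224, 7) = 8568: x ≡ 3963 (mod 8568).
Verify against each original: 3963 mod 17 = 2, 3963 mod 8 = 3, 3963 mod 9 = 3, 3963 mod 7 = 1.

x ≡ 3963 (mod 8568).


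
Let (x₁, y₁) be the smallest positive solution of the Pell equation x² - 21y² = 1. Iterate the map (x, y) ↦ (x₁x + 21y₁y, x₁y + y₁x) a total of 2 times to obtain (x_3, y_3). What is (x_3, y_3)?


Step 1: Find the fundamental solution (x₁, y₁) of x² - 21y² = 1.
  Expand √21 as a continued fraction. a₀ = ⌊√21⌋ = 4; iterate m_{k+1} = d_k·a_k − m_k, d_{k+1} = (21 − m_{k+1}²)/d_k, a_{k+1} = ⌊(a₀ + m_{k+1})/d_{k+1}⌋ (starting m₀ = 0, d₀ = 1), with convergents p_k = a_k·p_{k-1} + p_{k-2}, q_k = a_k·q_{k-1} + q_{k-2} (p₋₁ = 1, q₋₁ = 0):
  k = 0: a₀ = 4; p₀/q₀ = 4/1; p₀² − 21·q₀² = 16 − 21 = -5.
  k = 1: m = 4, d = 5, a = ⌊(4 + 4)/5⌋ = 1; p/q = (1·4 + 1)/(1·1 + 0) = 5/1; p² − 21·q² = 25 − 21 = 4.
  k = 2: m = 1, d = 4, a = ⌊(4 + 1)/4⌋ = 1; p/q = (1·5 + 4)/(1·1 + 1) = 9/2; p² − 21·q² = 81 − 84 = -3.
  k = 3: m = 3, d = 3, a = ⌊(4 + 3)/3⌋ = 2; p/q = (2·9 + 5)/(2·2 + 1) = 23/5; p² − 21·q² = 529 − 525 = 4.
  k = 4: m = 3, d = 4, a = ⌊(4 + 3)/4⌋ = 1; p/q = (1·23 + 9)/(1·5 + 2) = 32/7; p² − 21·q² = 1024 − 1029 = -5.
  k = 5: m = 1, d = 5, a = ⌊(4 + 1)/5⌋ = 1; p/q = (1·32 + 23)/(1·7 + 5) = 55/12; p² − 21·q² = 3025 − 3024 = 1.
  The first convergent with p² − 21·q² = 1 gives the fundamental solution (x₁, y₁) = (55, 12).
Step 2: Apply the recurrence (x_{n+1}, y_{n+1}) = (x₁x_n + 21y₁y_n, x₁y_n + y₁x_n) repeatedly.
  From (x_1, y_1) = (55, 12): x_2 = 55·55 + 21·12·12 = 6049; y_2 = 55·12 + 12·55 = 1320.
  From (x_2, y_2) = (6049, 1320): x_3 = 55·6049 + 21·12·1320 = 665335; y_3 = 55·1320 + 12·6049 = 145188.
Step 3: Verify x_3² - 21·y_3² = 442670662225 - 442670662224 = 1 (should be 1). ✓

(x_1, y_1) = (55, 12); (x_3, y_3) = (665335, 145188).


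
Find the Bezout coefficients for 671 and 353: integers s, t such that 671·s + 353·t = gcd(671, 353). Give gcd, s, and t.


Euclidean algorithm on (671, 353) — divide until remainder is 0:
  671 = 1 · 353 + 318
  353 = 1 · 318 + 35
  318 = 9 · 35 + 3
  35 = 11 · 3 + 2
  3 = 1 · 2 + 1
  2 = 2 · 1 + 0
gcd(671, 353) = 1.
Track Bezout coefficients alongside the remainders: start with r₀ = 671 = a·1 + b·0 (s = 1, t = 0) and r₁ = 353 = a·0 + b·1 (s = 0, t = 1); each new remainder r_{k+1} = r_{k-1} − q_k·r_k inherits s_{k+1} = s_{k-1} − q_k·s_k, t_{k+1} = t_{k-1} − q_k·t_k, so r_k = a·s_k + b·t_k at every step:
  q = 1: r = 318, s = 1 − 1·0 = 1, t = 0 − 1·1 = -1  (check: 671·1 + 353·(-1) = 318)
  q = 1: r = 35, s = 0 − 1·1 = -1, t = 1 − 1·(-1) = 2  (check: 671·(-1) + 353·2 = 35)
  q = 9: r = 3, s = 1 − 9·(-1) = 10, t = -1 − 9·2 = -19  (check: 671·10 + 353·(-19) = 3)
  q = 11: r = 2, s = -1 − 11·10 = -111, t = 2 − 11·(-19) = 211  (check: 671·(-111) + 353·211 = 2)
  q = 1: r = 1, s = 10 − 1·(-111) = 121, t = -19 − 1·211 = -230  (check: 671·121 + 353·(-230) = 1)
The row with r = 1 (the gcd) gives the Bezout coefficients s = 121, t = -230.
Result: 671 · (121) + 353 · (-230) = 1.

gcd(671, 353) = 1; s = 121, t = -230 (check: 671·121 + 353·(-230) = 1).


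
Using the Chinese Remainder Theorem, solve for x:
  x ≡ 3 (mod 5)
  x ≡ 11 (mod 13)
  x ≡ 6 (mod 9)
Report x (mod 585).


Moduli 5, 13, 9 are pairwise coprime; by CRT there is a unique solution modulo M = 5 · 13 · 9 = 585.
Solve pairwise, accumulating the modulus:
  Start with x ≡ 3 (mod 5).
  Combine with x ≡ 11 (mod 13): since gcd(5, 13) = 1, we get a unique residue mod 65.
    Write x = 3 + 5·t and substitute into x ≡ 11 (mod 13): 5·t ≡ 11 − 3 = 8 (mod 13).
    The inverse of 5 mod 13 is 8 (since 5·8 = 40 = 3·13 + 1), so t ≡ 8·8 = 64 ≡ 12 (mod 13).
    Then x = 3 + 5·12 = 63, valid modulo lcm(5, 13) = 65: x ≡ 63 (mod 65).
  Combine with x ≡ 6 (mod 9): since gcd(65, 9) = 1, we get a unique residue mod 585.
    Write x = 63 + 65·t and substitute into x ≡ 6 (mod 9): 65·t ≡ 6 − 63 = -57 (mod 9).
    Reduce coefficients mod 9: 2·t ≡ 6 (mod 9).
    The inverse of 2 mod 9 is 5 (since 2·5 = 10 = 1·9 + 1), so t ≡ 5·6 = 30 ≡ 3 (mod 9).
    Then x = 63 + 65·3 = 258, valid modulo lcm(65, 9) = 585: x ≡ 258 (mod 585).
Verify: 258 mod 5 = 3 ✓, 258 mod 13 = 11 ✓, 258 mod 9 = 6 ✓.

x ≡ 258 (mod 585).


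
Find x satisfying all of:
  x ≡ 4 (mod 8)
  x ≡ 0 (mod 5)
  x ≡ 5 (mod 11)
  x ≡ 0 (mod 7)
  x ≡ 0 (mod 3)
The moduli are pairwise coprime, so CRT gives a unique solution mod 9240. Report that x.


Product of moduli M = 8 · 5 · 11 · 7 · 3 = 9240.
Merge one congruence at a time:
  Start: x ≡ 4 (mod 8).
  Combine with x ≡ 0 (mod 5); new modulus lcm = 40.
    Write x = 4 + 8·t and substitute into x ≡ 0 (mod 5): 8·t ≡ 0 − 4 = -4 (mod 5).
    Reduce coefficients mod 5: 3·t ≡ 1 (mod 5).
    The inverse of 3 mod 5 is 2 (since 3·2 = 6 = 1·5 + 1), so t ≡ 2·1 = 2 ≡ 2 (mod 5).
    Then x = 4 + 8·2 = 20, valid modulo lcm(8, 5) = 40: x ≡ 20 (mod 40).
  Combine with x ≡ 5 (mod 11); new modulus lcm = 440.
    Write x = 20 + 40·t and substitute into x ≡ 5 (mod 11): 40·t ≡ 5 − 20 = -15 (mod 11).
    Reduce coefficients mod 11: 7·t ≡ 7 (mod 11).
    The inverse of 7 mod 11 is 8 (since 7·8 = 56 = 5·11 + 1), so t ≡ 8·7 = 56 ≡ 1 (mod 11).
    Then x = 20 + 40·1 = 60, valid modulo lcm(40, 11) = 440: x ≡ 60 (mod 440).
  Combine with x ≡ 0 (mod 7); new modulus lcm = 3080.
    Write x = 60 + 440·t and substitute into x ≡ 0 (mod 7): 440·t ≡ 0 − 60 = -60 (mod 7).
    Reduce coefficients mod 7: 6·t ≡ 3 (mod 7).
    The inverse of 6 mod 7 is 6 (since 6·6 = 36 = 5·7 + 1), so t ≡ 6·3 = 18 ≡ 4 (mod 7).
    Then x = 60 + 440·4 = 1820, valid modulo lcm(440, 7) = 3080: x ≡ 1820 (mod 3080).
  Combine with x ≡ 0 (mod 3); new modulus lcm = 9240.
    Write x = 1820 + 3080·t and substitute into x ≡ 0 (mod 3): 3080·t ≡ 0 − 1820 = -1820 (mod 3).
    Reduce coefficients mod 3: 2·t ≡ 1 (mod 3).
    The inverse of 2 mod 3 is 2 (since 2·2 = 4 = 1·3 + 1), so t ≡ 2·1 = 2 ≡ 2 (mod 3).
    Then x = 1820 + 3080·2 = 7980, valid modulo lcm(3080, 3) = 9240: x ≡ 7980 (mod 9240).
Verify against each original: 7980 mod 8 = 4, 7980 mod 5 = 0, 7980 mod 11 = 5, 7980 mod 7 = 0, 7980 mod 3 = 0.

x ≡ 7980 (mod 9240).


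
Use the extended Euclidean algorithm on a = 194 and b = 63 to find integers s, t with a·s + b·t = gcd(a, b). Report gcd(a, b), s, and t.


Euclidean algorithm on (194, 63) — divide until remainder is 0:
  194 = 3 · 63 + 5
  63 = 12 · 5 + 3
  5 = 1 · 3 + 2
  3 = 1 · 2 + 1
  2 = 2 · 1 + 0
gcd(194, 63) = 1.
Track Bezout coefficients alongside the remainders: start with r₀ = 194 = a·1 + b·0 (s = 1, t = 0) and r₁ = 63 = a·0 + b·1 (s = 0, t = 1); each new remainder r_{k+1} = r_{k-1} − q_k·r_k inherits s_{k+1} = s_{k-1} − q_k·s_k, t_{k+1} = t_{k-1} − q_k·t_k, so r_k = a·s_k + b·t_k at every step:
  q = 3: r = 5, s = 1 − 3·0 = 1, t = 0 − 3·1 = -3  (check: 194·1 + 63·(-3) = 5)
  q = 12: r = 3, s = 0 − 12·1 = -12, t = 1 − 12·(-3) = 37  (check: 194·(-12) + 63·37 = 3)
  q = 1: r = 2, s = 1 − 1·(-12) = 13, t = -3 − 1·37 = -40  (check: 194·13 + 63·(-40) = 2)
  q = 1: r = 1, s = -12 − 1·13 = -25, t = 37 − 1·(-40) = 77  (check: 194·(-25) + 63·77 = 1)
The row with r = 1 (the gcd) gives the Bezout coefficients s = -25, t = 77.
Result: 194 · (-25) + 63 · (77) = 1.

gcd(194, 63) = 1; s = -25, t = 77 (check: 194·(-25) + 63·77 = 1).


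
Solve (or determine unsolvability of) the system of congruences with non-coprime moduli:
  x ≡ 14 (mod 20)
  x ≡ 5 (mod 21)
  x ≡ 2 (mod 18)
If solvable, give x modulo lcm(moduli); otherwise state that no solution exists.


Moduli 20, 21, 18 are not pairwise coprime, so CRT works modulo lcm(m_i) when all pairwise compatibility conditions hold.
Pairwise compatibility: gcd(m_i, m_j) must divide a_i - a_j for every pair.
Merge one congruence at a time:
  Start: x ≡ 14 (mod 20).
  Combine with x ≡ 5 (mod 21): gcd(20, 21) = 1; 5 - 14 = -9, which IS divisible by 1, so compatible.
    Write x = 14 + 20·t and substitute into x ≡ 5 (mod 21): 20·t ≡ 5 − 14 = -9 (mod 21).
    Reduce coefficients mod 21: 20·t ≡ 12 (mod 21).
    The inverse of 20 mod 21 is 20 (since 20·20 = 400 = 19·21 + 1), so t ≡ 20·12 = 240 ≡ 9 (mod 21).
    Then x = 14 + 20·9 = 194, valid modulo lcm(20, 21) = 420: x ≡ 194 (mod 420).
  Combine with x ≡ 2 (mod 18): gcd(420, 18) = 6; 2 - 194 = -192, which IS divisible by 6, so compatible.
    Write x = 194 + 420·t and substitute into x ≡ 2 (mod 18): 420·t ≡ 2 − 194 = -192 (mod 18).
    Divide the congruence (and modulus) by g = 6: 70·t ≡ -32 (mod 3).
    Reduce coefficients mod 3: 1·t ≡ 1 (mod 3).
    So t ≡ 1 (mod 3).
    Then x = 194 + 420·1 = 614, valid modulo lcm(420, 18) = 1260: x ≡ 614 (mod 1260).
Verify: 614 mod 20 = 14, 614 mod 21 = 5, 614 mod 18 = 2.

x ≡ 614 (mod 1260).


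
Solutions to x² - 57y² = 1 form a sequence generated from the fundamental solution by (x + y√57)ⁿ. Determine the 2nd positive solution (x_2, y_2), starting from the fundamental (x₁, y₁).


Step 1: Find the fundamental solution (x₁, y₁) of x² - 57y² = 1.
  Expand √57 as a continued fraction. a₀ = ⌊√57⌋ = 7; iterate m_{k+1} = d_k·a_k − m_k, d_{k+1} = (57 − m_{k+1}²)/d_k, a_{k+1} = ⌊(a₀ + m_{k+1})/d_{k+1}⌋ (starting m₀ = 0, d₀ = 1), with convergents p_k = a_k·p_{k-1} + p_{k-2}, q_k = a_k·q_{k-1} + q_{k-2} (p₋₁ = 1, q₋₁ = 0):
  k = 0: a₀ = 7; p₀/q₀ = 7/1; p₀² − 57·q₀² = 49 − 57 = -8.
  k = 1: m = 7, d = 8, a = ⌊(7 + 7)/8⌋ = 1; p/q = (1·7 + 1)/(1·1 + 0) = 8/1; p² − 57·q² = 64 − 57 = 7.
  k = 2: m = 1, d = 7, a = ⌊(7 + 1)/7⌋ = 1; p/q = (1·8 + 7)/(1·1 + 1) = 15/2; p² − 57·q² = 225 − 228 = -3.
  k = 3: m = 6, d = 3, a = ⌊(7 + 6)/3⌋ = 4; p/q = (4·15 + 8)/(4·2 + 1) = 68/9; p² − 57·q² = 4624 − 4617 = 7.
  k = 4: m = 6, d = 7, a = ⌊(7 + 6)/7⌋ = 1; p/q = (1·68 + 15)/(1·9 + 2) = 83/11; p² − 57·q² = 6889 − 6897 = -8.
  k = 5: m = 1, d = 8, a = ⌊(7 + 1)/8⌋ = 1; p/q = (1·83 + 68)/(1·11 + 9) = 151/20; p² − 57·q² = 22801 − 22800 = 1.
  The first convergent with p² − 57·q² = 1 gives the fundamental solution (x₁, y₁) = (151, 20).
Step 2: Apply the recurrence (x_{n+1}, y_{n+1}) = (x₁x_n + 57y₁y_n, x₁y_n + y₁x_n) repeatedly.
  From (x_1, y_1) = (151, 20): x_2 = 151·151 + 57·20·20 = 45601; y_2 = 151·20 + 20·151 = 6040.
Step 3: Verify x_2² - 57·y_2² = 2079451201 - 2079451200 = 1 (should be 1). ✓

(x_1, y_1) = (151, 20); (x_2, y_2) = (45601, 6040).


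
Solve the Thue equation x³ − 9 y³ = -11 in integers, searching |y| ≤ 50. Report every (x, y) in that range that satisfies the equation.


The equation is x³ - 9y³ = -11. For fixed y, x³ = 9·y³ − 11, so a solution requires the RHS to be a perfect cube.
Strategy: iterate y from -50 to 50, compute RHS = 9·y³ − 11, and check whether it is a (positive or negative) perfect cube.
Check small values of y:
  y = 0: RHS = -11 is not a perfect cube.
  y = 1: RHS = -2 is not a perfect cube.
  y = -1: RHS = -20 is not a perfect cube.
  y = 2: RHS = 61 is not a perfect cube.
  y = -2: RHS = -83 is not a perfect cube.
  y = 3: RHS = 232 is not a perfect cube.
  y = -3: RHS = -254 is not a perfect cube.
Continuing the search up to |y| = 50 finds no solutions either.
No (x, y) in the scanned range satisfies the equation.

No integer solutions with |y| ≤ 50.


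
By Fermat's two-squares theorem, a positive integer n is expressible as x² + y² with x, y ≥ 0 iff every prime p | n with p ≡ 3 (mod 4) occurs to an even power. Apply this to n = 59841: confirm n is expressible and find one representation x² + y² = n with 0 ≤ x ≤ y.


Step 1: Factor n = 59841 = 3^2 · 61 · 109.
Step 2: Check the mod-4 condition on each prime factor: 3 ≡ 3 (mod 4), exponent 2 (must be even); 61 ≡ 1 (mod 4), exponent 1; 109 ≡ 1 (mod 4), exponent 1.
All primes ≡ 3 (mod 4) appear to even exponent (or don't appear), so by the two-squares theorem n IS expressible as a sum of two squares.
Step 3: Build a representation. Group n = k² · m with k = 3 and m = 61 · 109 = 6649 (a product of primes ≡ 1 (mod 4)); a representation of m scales to one of n via (k·x)² + (k·y)² = k²(x² + y²). Each prime p ≡ 1 (mod 4) is itself a sum of two squares; find a² by testing p − a² for a perfect square:
  61: 61 − 1² = 60, 61 − 2² = 57, 61 − 3² = 52, 61 − 4² = 45, 61 − 5² = 36 = 6² ⇒ 61 = 5² + 6².
  109: 109 − 1² = 108, 109 − 2² = 105, 109 − 3² = 100 = 10² ⇒ 109 = 3² + 10².
  Combine using the Brahmagupta–Fibonacci identity (a² + b²)(c² + d²) = (ac − bd)² + (ad + bc)² = (ac + bd)² + (ad − bc)²:
  61 · 109 = 6649: from (5² + 6²)(3² + 10²), take (5·3 − 6·10, 5·10 + 6·3) = (15 − 60, 50 + 18) = (-45, 68); dropping signs (only squares matter) gives (45, 68); check 45² + 68² = 2025 + 4624 = 6649 ✓.
  Scale by k = 3: (3·45, 3·68) = (135, 204).
Step 4: Order so x ≤ y and verify: 135² + 204² = 18225 + 41616 = 59841 = n. ✓

n = 59841 = 135² + 204² (one valid representation with x ≤ y).


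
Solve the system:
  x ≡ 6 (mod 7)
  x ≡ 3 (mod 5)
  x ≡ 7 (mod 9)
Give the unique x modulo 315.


Moduli 7, 5, 9 are pairwise coprime; by CRT there is a unique solution modulo M = 7 · 5 · 9 = 315.
Solve pairwise, accumulating the modulus:
  Start with x ≡ 6 (mod 7).
  Combine with x ≡ 3 (mod 5): since gcd(7, 5) = 1, we get a unique residue mod 35.
    Write x = 6 + 7·t and substitute into x ≡ 3 (mod 5): 7·t ≡ 3 − 6 = -3 (mod 5).
    Reduce coefficients mod 5: 2·t ≡ 2 (mod 5).
    The inverse of 2 mod 5 is 3 (since 2·3 = 6 = 1·5 + 1), so t ≡ 3·2 = 6 ≡ 1 (mod 5).
    Then x = 6 + 7·1 = 13, valid modulo lcm(7, 5) = 35: x ≡ 13 (mod 35).
  Combine with x ≡ 7 (mod 9): since gcd(35, 9) = 1, we get a unique residue mod 315.
    Write x = 13 + 35·t and substitute into x ≡ 7 (mod 9): 35·t ≡ 7 − 13 = -6 (mod 9).
    Reduce coefficients mod 9: 8·t ≡ 3 (mod 9).
    The inverse of 8 mod 9 is 8 (since 8·8 = 64 = 7·9 + 1), so t ≡ 8·3 = 24 ≡ 6 (mod 9).
    Then x = 13 + 35·6 = 223, valid modulo lcm(35, 9) = 315: x ≡ 223 (mod 315).
Verify: 223 mod 7 = 6 ✓, 223 mod 5 = 3 ✓, 223 mod 9 = 7 ✓.

x ≡ 223 (mod 315).


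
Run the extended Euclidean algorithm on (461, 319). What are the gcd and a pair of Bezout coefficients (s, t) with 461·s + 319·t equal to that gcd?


Euclidean algorithm on (461, 319) — divide until remainder is 0:
  461 = 1 · 319 + 142
  319 = 2 · 142 + 35
  142 = 4 · 35 + 2
  35 = 17 · 2 + 1
  2 = 2 · 1 + 0
gcd(461, 319) = 1.
Track Bezout coefficients alongside the remainders: start with r₀ = 461 = a·1 + b·0 (s = 1, t = 0) and r₁ = 319 = a·0 + b·1 (s = 0, t = 1); each new remainder r_{k+1} = r_{k-1} − q_k·r_k inherits s_{k+1} = s_{k-1} − q_k·s_k, t_{k+1} = t_{k-1} − q_k·t_k, so r_k = a·s_k + b·t_k at every step:
  q = 1: r = 142, s = 1 − 1·0 = 1, t = 0 − 1·1 = -1  (check: 461·1 + 319·(-1) = 142)
  q = 2: r = 35, s = 0 − 2·1 = -2, t = 1 − 2·(-1) = 3  (check: 461·(-2) + 319·3 = 35)
  q = 4: r = 2, s = 1 − 4·(-2) = 9, t = -1 − 4·3 = -13  (check: 461·9 + 319·(-13) = 2)
  q = 17: r = 1, s = -2 − 17·9 = -155, t = 3 − 17·(-13) = 224  (check: 461·(-155) + 319·224 = 1)
The row with r = 1 (the gcd) gives the Bezout coefficients s = -155, t = 224.
Result: 461 · (-155) + 319 · (224) = 1.

gcd(461, 319) = 1; s = -155, t = 224 (check: 461·(-155) + 319·224 = 1).


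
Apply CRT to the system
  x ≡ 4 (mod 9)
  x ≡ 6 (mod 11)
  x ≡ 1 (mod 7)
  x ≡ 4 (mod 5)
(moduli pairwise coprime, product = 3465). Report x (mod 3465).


Product of moduli M = 9 · 11 · 7 · 5 = 3465.
Merge one congruence at a time:
  Start: x ≡ 4 (mod 9).
  Combine with x ≡ 6 (mod 11); new modulus lcm = 99.
    Write x = 4 + 9·t and substitute into x ≡ 6 (mod 11): 9·t ≡ 6 − 4 = 2 (mod 11).
    The inverse of 9 mod 11 is 5 (since 9·5 = 45 = 4·11 + 1), so t ≡ 5·2 = 10 ≡ 10 (mod 11).
    Then x = 4 + 9·10 = 94, valid modulo lcm(9, 11) = 99: x ≡ 94 (mod 99).
  Combine with x ≡ 1 (mod 7); new modulus lcm = 693.
    Write x = 94 + 99·t and substitute into x ≡ 1 (mod 7): 99·t ≡ 1 − 94 = -93 (mod 7).
    Reduce coefficients mod 7: 1·t ≡ 5 (mod 7).
    So t ≡ 5 (mod 7).
    Then x = 94 + 99·5 = 589, valid modulo lcm(99, 7) = 693: x ≡ 589 (mod 693).
  Combine with x ≡ 4 (mod 5); new modulus lcm = 3465.
    Write x = 589 + 693·t and substitute into x ≡ 4 (mod 5): 693·t ≡ 4 − 589 = -585 (mod 5).
    Reduce coefficients mod 5: 3·t ≡ 0 (mod 5).
    The inverse of 3 mod 5 is 2 (since 3·2 = 6 = 1·5 + 1), so t ≡ 2·0 = 0 ≡ 0 (mod 5).
    Then x = 589 + 693·0 = 589, valid modulo lcm(693, 5) = 3465: x ≡ 589 (mod 3465).
Verify against each original: 589 mod 9 = 4, 589 mod 11 = 6, 589 mod 7 = 1, 589 mod 5 = 4.

x ≡ 589 (mod 3465).


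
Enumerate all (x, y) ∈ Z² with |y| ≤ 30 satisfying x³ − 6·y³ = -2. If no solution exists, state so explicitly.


The equation is x³ - 6y³ = -2. For fixed y, x³ = 6·y³ − 2, so a solution requires the RHS to be a perfect cube.
Strategy: iterate y from -30 to 30, compute RHS = 6·y³ − 2, and check whether it is a (positive or negative) perfect cube.
Check small values of y:
  y = 0: RHS = -2 is not a perfect cube.
  y = 1: RHS = 4 is not a perfect cube.
  y = -1: RHS = -8 = (-2)³ ⇒ x = -2 works.
  y = 2: RHS = 46 is not a perfect cube.
  y = -2: RHS = -50 is not a perfect cube.
  y = 3: RHS = 160 is not a perfect cube.
  y = -3: RHS = -164 is not a perfect cube.
Continuing the search up to |y| = 30 finds no further solutions beyond those listed.
Collected solutions: (-2, -1).

Solutions (with |y| ≤ 30): (-2, -1).


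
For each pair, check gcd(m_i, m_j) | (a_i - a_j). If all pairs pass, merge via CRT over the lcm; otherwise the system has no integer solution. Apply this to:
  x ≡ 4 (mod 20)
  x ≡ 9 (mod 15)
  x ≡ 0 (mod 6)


Moduli 20, 15, 6 are not pairwise coprime, so CRT works modulo lcm(m_i) when all pairwise compatibility conditions hold.
Pairwise compatibility: gcd(m_i, m_j) must divide a_i - a_j for every pair.
Merge one congruence at a time:
  Start: x ≡ 4 (mod 20).
  Combine with x ≡ 9 (mod 15): gcd(20, 15) = 5; 9 - 4 = 5, which IS divisible by 5, so compatible.
    Write x = 4 + 20·t and substitute into x ≡ 9 (mod 15): 20·t ≡ 9 − 4 = 5 (mod 15).
    Divide the congruence (and modulus) by g = 5: 4·t ≡ 1 (mod 3).
    Reduce coefficients mod 3: 1·t ≡ 1 (mod 3).
    So t ≡ 1 (mod 3).
    Then x = 4 + 20·1 = 24, valid modulo lcm(20, 15) = 60: x ≡ 24 (mod 60).
  Combine with x ≡ 0 (mod 6): gcd(60, 6) = 6; 0 - 24 = -24, which IS divisible by 6, so compatible.
    Write x = 24 + 60·t and substitute into x ≡ 0 (mod 6): 60·t ≡ 0 − 24 = -24 (mod 6).
    Divide the congruence (and modulus) by g = 6: 10·t ≡ -4 (mod 1).
    Modulo 1 every t works; take t = 0.
    Then x = 24 + 60·0 = 24, valid modulo lcm(60, 6) = 60: x ≡ 24 (mod 60).
Verify: 24 mod 20 = 4, 24 mod 15 = 9, 24 mod 6 = 0.

x ≡ 24 (mod 60).


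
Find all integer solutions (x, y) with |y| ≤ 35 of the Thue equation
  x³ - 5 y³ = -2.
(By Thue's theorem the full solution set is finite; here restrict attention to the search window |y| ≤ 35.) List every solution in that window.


The equation is x³ - 5y³ = -2. For fixed y, x³ = 5·y³ − 2, so a solution requires the RHS to be a perfect cube.
Strategy: iterate y from -35 to 35, compute RHS = 5·y³ − 2, and check whether it is a (positive or negative) perfect cube.
Check small values of y:
  y = 0: RHS = -2 is not a perfect cube.
  y = 1: RHS = 3 is not a perfect cube.
  y = -1: RHS = -7 is not a perfect cube.
  y = 2: RHS = 38 is not a perfect cube.
  y = -2: RHS = -42 is not a perfect cube.
  y = 3: RHS = 133 is not a perfect cube.
  y = -3: RHS = -137 is not a perfect cube.
Continuing the search up to |y| = 35 finds no solutions either.
No (x, y) in the scanned range satisfies the equation.

No integer solutions with |y| ≤ 35.


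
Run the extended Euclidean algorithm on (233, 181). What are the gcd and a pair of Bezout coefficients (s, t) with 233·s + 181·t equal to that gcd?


Euclidean algorithm on (233, 181) — divide until remainder is 0:
  233 = 1 · 181 + 52
  181 = 3 · 52 + 25
  52 = 2 · 25 + 2
  25 = 12 · 2 + 1
  2 = 2 · 1 + 0
gcd(233, 181) = 1.
Track Bezout coefficients alongside the remainders: start with r₀ = 233 = a·1 + b·0 (s = 1, t = 0) and r₁ = 181 = a·0 + b·1 (s = 0, t = 1); each new remainder r_{k+1} = r_{k-1} − q_k·r_k inherits s_{k+1} = s_{k-1} − q_k·s_k, t_{k+1} = t_{k-1} − q_k·t_k, so r_k = a·s_k + b·t_k at every step:
  q = 1: r = 52, s = 1 − 1·0 = 1, t = 0 − 1·1 = -1  (check: 233·1 + 181·(-1) = 52)
  q = 3: r = 25, s = 0 − 3·1 = -3, t = 1 − 3·(-1) = 4  (check: 233·(-3) + 181·4 = 25)
  q = 2: r = 2, s = 1 − 2·(-3) = 7, t = -1 − 2·4 = -9  (check: 233·7 + 181·(-9) = 2)
  q = 12: r = 1, s = -3 − 12·7 = -87, t = 4 − 12·(-9) = 112  (check: 233·(-87) + 181·112 = 1)
The row with r = 1 (the gcd) gives the Bezout coefficients s = -87, t = 112.
Result: 233 · (-87) + 181 · (112) = 1.

gcd(233, 181) = 1; s = -87, t = 112 (check: 233·(-87) + 181·112 = 1).


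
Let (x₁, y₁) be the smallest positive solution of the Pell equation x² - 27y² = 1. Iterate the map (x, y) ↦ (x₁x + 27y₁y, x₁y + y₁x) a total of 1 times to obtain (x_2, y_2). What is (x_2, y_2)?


Step 1: Find the fundamental solution (x₁, y₁) of x² - 27y² = 1.
  Expand √27 as a continued fraction. a₀ = ⌊√27⌋ = 5; iterate m_{k+1} = d_k·a_k − m_k, d_{k+1} = (27 − m_{k+1}²)/d_k, a_{k+1} = ⌊(a₀ + m_{k+1})/d_{k+1}⌋ (starting m₀ = 0, d₀ = 1), with convergents p_k = a_k·p_{k-1} + p_{k-2}, q_k = a_k·q_{k-1} + q_{k-2} (p₋₁ = 1, q₋₁ = 0):
  k = 0: a₀ = 5; p₀/q₀ = 5/1; p₀² − 27·q₀² = 25 − 27 = -2.
  k = 1: m = 5, d = 2, a = ⌊(5 + 5)/2⌋ = 5; p/q = (5·5 + 1)/(5·1 + 0) = 26/5; p² − 27·q² = 676 − 675 = 1.
  The first convergent with p² − 27·q² = 1 gives the fundamental solution (x₁, y₁) = (26, 5).
Step 2: Apply the recurrence (x_{n+1}, y_{n+1}) = (x₁x_n + 27y₁y_n, x₁y_n + y₁x_n) repeatedly.
  From (x_1, y_1) = (26, 5): x_2 = 26·26 + 27·5·5 = 1351; y_2 = 26·5 + 5·26 = 260.
Step 3: Verify x_2² - 27·y_2² = 1825201 - 1825200 = 1 (should be 1). ✓

(x_1, y_1) = (26, 5); (x_2, y_2) = (1351, 260).


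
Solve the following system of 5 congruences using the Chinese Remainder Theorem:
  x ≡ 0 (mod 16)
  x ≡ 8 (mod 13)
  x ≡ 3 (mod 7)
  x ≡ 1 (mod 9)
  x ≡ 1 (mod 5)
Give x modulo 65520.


Product of moduli M = 16 · 13 · 7 · 9 · 5 = 65520.
Merge one congruence at a time:
  Start: x ≡ 0 (mod 16).
  Combine with x ≡ 8 (mod 13); new modulus lcm = 208.
    Write x = 0 + 16·t and substitute into x ≡ 8 (mod 13): 16·t ≡ 8 − 0 = 8 (mod 13).
    Reduce coefficients mod 13: 3·t ≡ 8 (mod 13).
    The inverse of 3 mod 13 is 9 (since 3·9 = 27 = 2·13 + 1), so t ≡ 9·8 = 72 ≡ 7 (mod 13).
    Then x = 0 + 16·7 = 112, valid modulo lcm(16, 13) = 208: x ≡ 112 (mod 208).
  Combine with x ≡ 3 (mod 7); new modulus lcm = 1456.
    Write x = 112 + 208·t and substitute into x ≡ 3 (mod 7): 208·t ≡ 3 − 112 = -109 (mod 7).
    Reduce coefficients mod 7: 5·t ≡ 3 (mod 7).
    The inverse of 5 mod 7 is 3 (since 5·3 = 15 = 2·7 + 1), so t ≡ 3·3 = 9 ≡ 2 (mod 7).
    Then x = 112 + 208·2 = 528, valid modulo lcm(208, 7) = 1456: x ≡ 528 (mod 1456).
  Combine with x ≡ 1 (mod 9); new modulus lcm = 13104.
    Write x = 528 + 1456·t and substitute into x ≡ 1 (mod 9): 1456·t ≡ 1 − 528 = -527 (mod 9).
    Reduce coefficients mod 9: 7·t ≡ 4 (mod 9).
    The inverse of 7 mod 9 is 4 (since 7·4 = 28 = 3·9 + 1), so t ≡ 4·4 = 16 ≡ 7 (mod 9).
    Then x = 528 + 1456·7 = 10720, valid modulo lcm(1456, 9) = 13104: x ≡ 10720 (mod 13104).
  Combine with x ≡ 1 (mod 5); new modulus lcm = 65520.
    Write x = 10720 + 13104·t and substitute into x ≡ 1 (mod 5): 13104·t ≡ 1 − 10720 = -10719 (mod 5).
    Reduce coefficients mod 5: 4·t ≡ 1 (mod 5).
    The inverse of 4 mod 5 is 4 (since 4·4 = 16 = 3·5 + 1), so t ≡ 4·1 = 4 ≡ 4 (mod 5).
    Then x = 10720 + 13104·4 = 63136, valid modulo lcm(13104, 5) = 65520: x ≡ 63136 (mod 65520).
Verify against each original: 63136 mod 16 = 0, 63136 mod 13 = 8, 63136 mod 7 = 3, 63136 mod 9 = 1, 63136 mod 5 = 1.

x ≡ 63136 (mod 65520).


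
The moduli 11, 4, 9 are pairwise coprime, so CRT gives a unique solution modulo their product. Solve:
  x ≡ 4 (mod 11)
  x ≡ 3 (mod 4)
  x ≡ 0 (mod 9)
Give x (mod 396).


Moduli 11, 4, 9 are pairwise coprime; by CRT there is a unique solution modulo M = 11 · 4 · 9 = 396.
Solve pairwise, accumulating the modulus:
  Start with x ≡ 4 (mod 11).
  Combine with x ≡ 3 (mod 4): since gcd(11, 4) = 1, we get a unique residue mod 44.
    Write x = 4 + 11·t and substitute into x ≡ 3 (mod 4): 11·t ≡ 3 − 4 = -1 (mod 4).
    Reduce coefficients mod 4: 3·t ≡ 3 (mod 4).
    The inverse of 3 mod 4 is 3 (since 3·3 = 9 = 2·4 + 1), so t ≡ 3·3 = 9 ≡ 1 (mod 4).
    Then x = 4 + 11·1 = 15, valid modulo lcm(11, 4) = 44: x ≡ 15 (mod 44).
  Combine with x ≡ 0 (mod 9): since gcd(44, 9) = 1, we get a unique residue mod 396.
    Write x = 15 + 44·t and substitute into x ≡ 0 (mod 9): 44·t ≡ 0 − 15 = -15 (mod 9).
    Reduce coefficients mod 9: 8·t ≡ 3 (mod 9).
    The inverse of 8 mod 9 is 8 (since 8·8 = 64 = 7·9 + 1), so t ≡ 8·3 = 24 ≡ 6 (mod 9).
    Then x = 15 + 44·6 = 279, valid modulo lcm(44, 9) = 396: x ≡ 279 (mod 396).
Verify: 279 mod 11 = 4 ✓, 279 mod 4 = 3 ✓, 279 mod 9 = 0 ✓.

x ≡ 279 (mod 396).


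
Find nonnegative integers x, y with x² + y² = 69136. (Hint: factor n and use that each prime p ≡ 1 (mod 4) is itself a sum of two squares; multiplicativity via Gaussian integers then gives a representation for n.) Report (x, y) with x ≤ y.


Step 1: Factor n = 69136 = 2^4 · 29 · 149.
Step 2: Check the mod-4 condition on each prime factor: 2 = 2 (special); 29 ≡ 1 (mod 4), exponent 1; 149 ≡ 1 (mod 4), exponent 1.
All primes ≡ 3 (mod 4) appear to even exponent (or don't appear), so by the two-squares theorem n IS expressible as a sum of two squares.
Step 3: Build a representation. Group n = k² · m with k = 4 and m = 29 · 149 = 4321 (a product of primes ≡ 1 (mod 4)); a representation of m scales to one of n via (k·x)² + (k·y)² = k²(x² + y²). Each prime p ≡ 1 (mod 4) is itself a sum of two squares; find a² by testing p − a² for a perfect square:
  29: 29 − 1² = 28, 29 − 2² = 25 = 5² ⇒ 29 = 2² + 5².
  149: 149 − 1² = 148, 149 − 2² = 145, 149 − 3² = 140, 149 − 4² = 133, 149 − 5² = 124, 149 − 6² = 113, 149 − 7² = 100 = 10² ⇒ 149 = 7² + 10².
  Combine using the Brahmagupta–Fibonacci identity (a² + b²)(c² + d²) = (ac − bd)² + (ad + bc)² = (ac + bd)² + (ad − bc)²:
  29 · 149 = 4321: from (2² + 5²)(7² + 10²), take (2·7 − 5·10, 2·10 + 5·7) = (14 − 50, 20 + 35) = (-36, 55); dropping signs (only squares matter) gives (36, 55); check 36² + 55² = 1296 + 3025 = 4321 ✓.
  Scale by k = 4: (4·36, 4·55) = (144, 220).
Step 4: Order so x ≤ y and verify: 144² + 220² = 20736 + 48400 = 69136 = n. ✓

n = 69136 = 144² + 220² (one valid representation with x ≤ y).


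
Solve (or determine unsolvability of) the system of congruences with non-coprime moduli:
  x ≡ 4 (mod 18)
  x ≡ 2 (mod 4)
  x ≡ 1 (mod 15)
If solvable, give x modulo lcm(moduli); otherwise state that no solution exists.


Moduli 18, 4, 15 are not pairwise coprime, so CRT works modulo lcm(m_i) when all pairwise compatibility conditions hold.
Pairwise compatibility: gcd(m_i, m_j) must divide a_i - a_j for every pair.
Merge one congruence at a time:
  Start: x ≡ 4 (mod 18).
  Combine with x ≡ 2 (mod 4): gcd(18, 4) = 2; 2 - 4 = -2, which IS divisible by 2, so compatible.
    Write x = 4 + 18·t and substitute into x ≡ 2 (mod 4): 18·t ≡ 2 − 4 = -2 (mod 4).
    Divide the congruence (and modulus) by g = 2: 9·t ≡ -1 (mod 2).
    Reduce coefficients mod 2: 1·t ≡ 1 (mod 2).
    So t ≡ 1 (mod 2).
    Then x = 4 + 18·1 = 22, valid modulo lcm(18, 4) = 36: x ≡ 22 (mod 36).
  Combine with x ≡ 1 (mod 15): gcd(36, 15) = 3; 1 - 22 = -21, which IS divisible by 3, so compatible.
    Write x = 22 + 36·t and substitute into x ≡ 1 (mod 15): 36·t ≡ 1 − 22 = -21 (mod 15).
    Divide the congruence (and modulus) by g = 3: 12·t ≡ -7 (mod 5).
    Reduce coefficients mod 5: 2·t ≡ 3 (mod 5).
    The inverse of 2 mod 5 is 3 (since 2·3 = 6 = 1·5 + 1), so t ≡ 3·3 = 9 ≡ 4 (mod 5).
    Then x = 22 + 36·4 = 166, valid modulo lcm(36, 15) = 180: x ≡ 166 (mod 180).
Verify: 166 mod 18 = 4, 166 mod 4 = 2, 166 mod 15 = 1.

x ≡ 166 (mod 180).


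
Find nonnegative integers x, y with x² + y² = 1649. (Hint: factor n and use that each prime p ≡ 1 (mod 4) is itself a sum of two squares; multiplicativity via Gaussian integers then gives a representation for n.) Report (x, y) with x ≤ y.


Step 1: Factor n = 1649 = 17 · 97.
Step 2: Check the mod-4 condition on each prime factor: 17 ≡ 1 (mod 4), exponent 1; 97 ≡ 1 (mod 4), exponent 1.
All primes ≡ 3 (mod 4) appear to even exponent (or don't appear), so by the two-squares theorem n IS expressible as a sum of two squares.
Step 3: Build a representation. Here n = 17 · 97 is a product of primes ≡ 1 (mod 4). Each prime p ≡ 1 (mod 4) is itself a sum of two squares; find a² by testing p − a² for a perfect square:
  17: 17 − 1² = 16 = 4² ⇒ 17 = 1² + 4².
  97: 97 − 1² = 96, 97 − 2² = 93, 97 − 3² = 88, 97 − 4² = 81 = 9² ⇒ 97 = 4² + 9².
  Combine using the Brahmagupta–Fibonacci identity (a² + b²)(c² + d²) = (ac − bd)² + (ad + bc)² = (ac + bd)² + (ad − bc)²:
  17 · 97 = 1649: from (1² + 4²)(4² + 9²), take (1·4 − 4·9, 1·9 + 4·4) = (4 − 36, 9 + 16) = (-32, 25); dropping signs (only squares matter) gives (32, 25); check 32² + 25² = 1024 + 625 = 1649 ✓.
Step 4: Order so x ≤ y and verify: 25² + 32² = 625 + 1024 = 1649 = n. ✓

n = 1649 = 25² + 32² (one valid representation with x ≤ y).
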